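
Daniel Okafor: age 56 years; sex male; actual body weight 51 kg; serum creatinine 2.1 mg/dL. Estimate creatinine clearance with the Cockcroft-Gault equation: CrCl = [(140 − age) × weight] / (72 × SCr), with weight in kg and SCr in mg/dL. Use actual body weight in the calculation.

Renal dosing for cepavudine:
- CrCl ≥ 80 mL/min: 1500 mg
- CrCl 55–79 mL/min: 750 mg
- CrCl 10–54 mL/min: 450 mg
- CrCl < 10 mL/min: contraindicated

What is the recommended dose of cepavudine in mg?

450 mg

CrCl = (140 − 56) × 51 / (72 × 2.1) = 4284.0 / 151.20 ≈ 28.3 mL/min
CrCl ≈ 28 mL/min → bracket 10–54 mL/min.
Dose for this bracket: 450 mg.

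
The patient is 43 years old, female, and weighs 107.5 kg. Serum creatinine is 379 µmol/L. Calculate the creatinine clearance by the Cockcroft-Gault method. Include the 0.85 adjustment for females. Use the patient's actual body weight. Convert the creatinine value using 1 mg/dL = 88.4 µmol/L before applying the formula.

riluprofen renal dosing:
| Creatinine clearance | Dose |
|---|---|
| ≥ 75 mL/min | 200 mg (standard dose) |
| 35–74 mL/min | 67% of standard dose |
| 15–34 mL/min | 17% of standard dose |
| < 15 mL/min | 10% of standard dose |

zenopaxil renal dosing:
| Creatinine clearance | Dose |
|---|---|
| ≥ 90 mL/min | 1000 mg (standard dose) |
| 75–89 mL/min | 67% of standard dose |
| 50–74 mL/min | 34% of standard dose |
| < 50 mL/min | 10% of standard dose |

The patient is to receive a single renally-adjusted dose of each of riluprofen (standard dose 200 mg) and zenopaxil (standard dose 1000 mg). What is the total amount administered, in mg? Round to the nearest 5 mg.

SCr = 379 / 88.4 = 4.287 mg/dL
CrCl = (140 − 43) × 107.5 / (72 × 4.287) × 0.85 = 10427.5 / 308.66 × 0.85 ≈ 28.7 mL/min
CrCl ≈ 29 mL/min.
riluprofen: 15–34 mL/min → 17% of 200 mg = 34 mg.
zenopaxil: < 50 mL/min → 10% of 1000 mg = 100 mg.
Total = 34 + 100 = 134 mg.

135 mg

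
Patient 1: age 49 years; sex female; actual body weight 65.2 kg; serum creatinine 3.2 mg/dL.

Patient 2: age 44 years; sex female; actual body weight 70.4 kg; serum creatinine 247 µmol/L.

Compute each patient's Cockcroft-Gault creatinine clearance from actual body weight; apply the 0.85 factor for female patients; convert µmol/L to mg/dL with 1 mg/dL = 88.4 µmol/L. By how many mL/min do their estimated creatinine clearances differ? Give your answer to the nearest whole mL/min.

7 mL/min

Patient 1: CrCl = (140 − 49) × 65.2 / (72 × 3.2) × 0.85 = 5933.2 / 230.40 × 0.85 ≈ 21.9 mL/min
Patient 2: SCr = 247 / 88.4 = 2.794 mg/dL
Patient 2: CrCl = (140 − 44) × 70.4 / (72 × 2.794) × 0.85 = 6758.4 / 201.17 × 0.85 ≈ 28.6 mL/min
|21.9 − 28.6| = 6.7 mL/min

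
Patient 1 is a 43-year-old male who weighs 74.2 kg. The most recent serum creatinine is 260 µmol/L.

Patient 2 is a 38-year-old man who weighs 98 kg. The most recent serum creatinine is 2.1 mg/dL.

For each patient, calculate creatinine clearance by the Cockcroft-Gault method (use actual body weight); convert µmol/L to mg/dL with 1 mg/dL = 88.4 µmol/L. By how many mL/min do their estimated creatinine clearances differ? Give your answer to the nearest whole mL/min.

Patient 1: SCr = 260 / 88.4 = 2.941 mg/dL
Patient 1: CrCl = (140 − 43) × 74.2 / (72 × 2.941) = 7197.4 / 211.75 ≈ 34.0 mL/min
Patient 2: CrCl = (140 − 38) × 98 / (72 × 2.1) = 9996.0 / 151.20 ≈ 66.1 mL/min
|34.0 − 66.1| = 32.1 mL/min

32 mL/min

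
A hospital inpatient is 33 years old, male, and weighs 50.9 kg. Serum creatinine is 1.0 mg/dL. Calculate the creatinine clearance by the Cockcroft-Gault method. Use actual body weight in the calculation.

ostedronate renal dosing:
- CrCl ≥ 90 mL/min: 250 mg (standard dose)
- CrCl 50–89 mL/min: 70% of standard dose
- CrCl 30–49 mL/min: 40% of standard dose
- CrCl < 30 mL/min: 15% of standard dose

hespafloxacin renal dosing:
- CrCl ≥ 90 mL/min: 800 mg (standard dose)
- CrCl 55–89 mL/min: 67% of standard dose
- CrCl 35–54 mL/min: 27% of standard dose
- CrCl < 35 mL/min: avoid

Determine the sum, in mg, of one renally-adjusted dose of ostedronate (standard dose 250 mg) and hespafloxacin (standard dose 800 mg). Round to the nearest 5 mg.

CrCl = (140 − 33) × 50.9 / (72 × 1) = 5446.3 / 72.00 ≈ 75.6 mL/min
CrCl ≈ 76 mL/min.
ostedronate: 50–89 mL/min → 70% of 250 mg = 175 mg.
hespafloxacin: 55–89 mL/min → 67% of 800 mg = 536 mg.
Total = 175 + 536 = 711 mg.

710 mg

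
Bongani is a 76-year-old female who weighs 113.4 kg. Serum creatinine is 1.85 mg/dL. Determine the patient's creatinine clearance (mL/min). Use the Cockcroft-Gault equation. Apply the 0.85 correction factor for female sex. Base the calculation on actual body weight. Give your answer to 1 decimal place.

46.3 mL/min

CrCl = (140 − 76) × 113.4 / (72 × 1.85) × 0.85 = 7257.6 / 133.20 × 0.85 ≈ 46.3 mL/min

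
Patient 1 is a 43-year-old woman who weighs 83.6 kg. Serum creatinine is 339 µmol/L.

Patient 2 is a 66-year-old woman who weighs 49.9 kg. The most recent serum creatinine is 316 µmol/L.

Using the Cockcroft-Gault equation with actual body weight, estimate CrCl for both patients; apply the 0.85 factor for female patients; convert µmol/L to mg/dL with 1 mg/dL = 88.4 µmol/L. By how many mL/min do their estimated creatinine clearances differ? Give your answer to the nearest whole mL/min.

13 mL/min

Patient 1: SCr = 339 / 88.4 = 3.835 mg/dL
Patient 1: CrCl = (140 − 43) × 83.6 / (72 × 3.835) × 0.85 = 8109.2 / 276.12 × 0.85 ≈ 25.0 mL/min
Patient 2: SCr = 316 / 88.4 = 3.575 mg/dL
Patient 2: CrCl = (140 − 66) × 49.9 / (72 × 3.575) × 0.85 = 3692.6 / 257.40 × 0.85 ≈ 12.2 mL/min
|25.0 − 12.2| = 12.8 mL/min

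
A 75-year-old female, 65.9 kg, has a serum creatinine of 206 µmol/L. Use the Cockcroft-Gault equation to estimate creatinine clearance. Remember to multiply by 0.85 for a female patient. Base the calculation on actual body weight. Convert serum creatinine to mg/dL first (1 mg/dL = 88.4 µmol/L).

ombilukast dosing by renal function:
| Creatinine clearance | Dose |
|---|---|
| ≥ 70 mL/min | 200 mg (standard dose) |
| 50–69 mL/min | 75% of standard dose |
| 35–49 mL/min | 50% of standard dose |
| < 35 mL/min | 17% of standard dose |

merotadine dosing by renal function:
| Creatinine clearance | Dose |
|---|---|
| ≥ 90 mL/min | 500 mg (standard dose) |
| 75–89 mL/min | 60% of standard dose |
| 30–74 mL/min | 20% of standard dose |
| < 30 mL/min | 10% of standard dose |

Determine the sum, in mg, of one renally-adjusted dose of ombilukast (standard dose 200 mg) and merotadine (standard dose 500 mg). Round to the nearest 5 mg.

85 mg

SCr = 206 / 88.4 = 2.33 mg/dL
CrCl = (140 − 75) × 65.9 / (72 × 2.33) × 0.85 = 4283.5 / 167.76 × 0.85 ≈ 21.7 mL/min
CrCl ≈ 22 mL/min.
ombilukast: < 35 mL/min → 17% of 200 mg = 34 mg.
merotadine: < 30 mL/min → 10% of 500 mg = 50 mg.
Total = 34 + 50 = 84 mg.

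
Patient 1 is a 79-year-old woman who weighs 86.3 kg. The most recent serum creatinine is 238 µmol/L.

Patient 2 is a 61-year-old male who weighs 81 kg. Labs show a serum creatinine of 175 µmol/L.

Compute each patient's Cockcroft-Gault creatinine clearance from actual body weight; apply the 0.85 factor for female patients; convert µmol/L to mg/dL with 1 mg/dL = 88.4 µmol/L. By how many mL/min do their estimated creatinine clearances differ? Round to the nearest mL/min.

Patient 1: SCr = 238 / 88.4 = 2.692 mg/dL
Patient 1: CrCl = (140 − 79) × 86.3 / (72 × 2.692) × 0.85 = 5264.3 / 193.82 × 0.85 ≈ 23.1 mL/min
Patient 2: SCr = 175 / 88.4 = 1.98 mg/dL
Patient 2: CrCl = (140 − 61) × 81 / (72 × 1.98) = 6399.0 / 142.56 ≈ 44.9 mL/min
|23.1 − 44.9| = 21.8 mL/min

22 mL/min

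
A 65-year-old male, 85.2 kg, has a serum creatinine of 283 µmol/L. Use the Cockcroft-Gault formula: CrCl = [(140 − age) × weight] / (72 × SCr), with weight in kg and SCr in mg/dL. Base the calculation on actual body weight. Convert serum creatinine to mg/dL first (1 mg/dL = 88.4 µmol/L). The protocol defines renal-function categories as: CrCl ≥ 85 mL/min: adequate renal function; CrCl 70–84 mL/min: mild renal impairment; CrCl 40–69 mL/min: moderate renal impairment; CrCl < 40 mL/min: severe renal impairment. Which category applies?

SCr = 283 / 88.4 = 3.201 mg/dL
CrCl = (140 − 65) × 85.2 / (72 × 3.201) = 6390.0 / 230.47 ≈ 27.7 mL/min
28 mL/min falls in the 'severe renal impairment' range.

severe renal impairment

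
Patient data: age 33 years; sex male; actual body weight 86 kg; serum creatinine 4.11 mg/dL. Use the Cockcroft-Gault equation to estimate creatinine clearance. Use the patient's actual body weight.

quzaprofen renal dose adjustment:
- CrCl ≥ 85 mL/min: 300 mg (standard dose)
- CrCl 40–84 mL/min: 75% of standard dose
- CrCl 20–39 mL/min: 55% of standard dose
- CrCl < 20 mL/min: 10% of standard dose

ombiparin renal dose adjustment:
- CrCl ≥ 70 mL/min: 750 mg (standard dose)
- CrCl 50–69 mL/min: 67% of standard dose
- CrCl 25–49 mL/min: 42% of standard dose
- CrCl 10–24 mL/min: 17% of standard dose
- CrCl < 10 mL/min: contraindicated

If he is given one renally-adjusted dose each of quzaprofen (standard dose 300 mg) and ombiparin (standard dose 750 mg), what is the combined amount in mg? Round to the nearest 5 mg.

480 mg

CrCl = (140 − 33) × 86 / (72 × 4.11) = 9202.0 / 295.92 ≈ 31.1 mL/min
CrCl ≈ 31 mL/min.
quzaprofen: 20–39 mL/min → 55% of 300 mg = 165 mg.
ombiparin: 25–49 mL/min → 42% of 750 mg = 315 mg.
Total = 165 + 315 = 480 mg.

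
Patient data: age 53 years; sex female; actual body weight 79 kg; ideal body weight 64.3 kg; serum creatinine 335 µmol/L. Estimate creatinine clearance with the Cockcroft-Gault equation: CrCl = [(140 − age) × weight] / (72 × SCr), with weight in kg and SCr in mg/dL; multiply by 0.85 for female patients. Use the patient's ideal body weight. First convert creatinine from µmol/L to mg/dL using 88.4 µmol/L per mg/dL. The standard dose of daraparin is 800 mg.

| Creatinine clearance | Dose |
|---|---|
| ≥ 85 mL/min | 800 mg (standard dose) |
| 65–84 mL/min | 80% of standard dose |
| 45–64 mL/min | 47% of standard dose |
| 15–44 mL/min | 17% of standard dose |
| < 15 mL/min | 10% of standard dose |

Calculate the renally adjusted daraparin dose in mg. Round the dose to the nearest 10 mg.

140 mg

SCr = 335 / 88.4 = 3.79 mg/dL
CrCl = (140 − 53) × 64.3 / (72 × 3.79) × 0.85 = 5594.1 / 272.88 × 0.85 ≈ 17.4 mL/min
CrCl ≈ 17 mL/min → bracket 15–44 mL/min.
17% of 800 mg = 136 mg → 140 mg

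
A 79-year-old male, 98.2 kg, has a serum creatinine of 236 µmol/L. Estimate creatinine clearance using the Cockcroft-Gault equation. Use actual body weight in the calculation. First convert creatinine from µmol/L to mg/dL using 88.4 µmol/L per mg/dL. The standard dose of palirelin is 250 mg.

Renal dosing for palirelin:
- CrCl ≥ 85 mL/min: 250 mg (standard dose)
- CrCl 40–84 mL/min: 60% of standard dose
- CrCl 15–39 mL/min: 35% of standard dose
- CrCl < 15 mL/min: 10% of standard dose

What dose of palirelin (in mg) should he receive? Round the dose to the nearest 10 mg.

90 mg

SCr = 236 / 88.4 = 2.67 mg/dL
CrCl = (140 − 79) × 98.2 / (72 × 2.67) = 5990.2 / 192.24 ≈ 31.2 mL/min
CrCl ≈ 31 mL/min → bracket 15–39 mL/min.
35% of 250 mg = 87.5 mg → 90 mg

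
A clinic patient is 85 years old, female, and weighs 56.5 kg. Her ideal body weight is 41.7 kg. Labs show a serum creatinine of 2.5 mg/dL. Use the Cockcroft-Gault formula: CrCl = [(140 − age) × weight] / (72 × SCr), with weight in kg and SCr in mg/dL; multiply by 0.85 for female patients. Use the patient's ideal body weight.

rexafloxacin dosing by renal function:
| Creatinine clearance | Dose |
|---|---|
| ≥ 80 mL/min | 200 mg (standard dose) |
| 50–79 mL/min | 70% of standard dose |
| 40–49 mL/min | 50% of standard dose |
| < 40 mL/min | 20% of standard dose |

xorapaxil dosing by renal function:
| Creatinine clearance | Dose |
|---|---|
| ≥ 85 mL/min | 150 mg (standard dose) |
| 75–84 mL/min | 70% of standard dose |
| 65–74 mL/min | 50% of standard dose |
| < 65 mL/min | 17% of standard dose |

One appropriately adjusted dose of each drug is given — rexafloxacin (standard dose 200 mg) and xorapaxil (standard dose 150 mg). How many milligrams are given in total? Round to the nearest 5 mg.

65 mg

CrCl = (140 − 85) × 41.7 / (72 × 2.5) × 0.85 = 2293.5 / 180.00 × 0.85 ≈ 10.8 mL/min
CrCl ≈ 11 mL/min.
rexafloxacin: < 40 mL/min → 20% of 200 mg = 40 mg.
xorapaxil: < 65 mL/min → 17% of 150 mg = 25.5 mg.
Total = 40 + 25.5 = 65.5 mg.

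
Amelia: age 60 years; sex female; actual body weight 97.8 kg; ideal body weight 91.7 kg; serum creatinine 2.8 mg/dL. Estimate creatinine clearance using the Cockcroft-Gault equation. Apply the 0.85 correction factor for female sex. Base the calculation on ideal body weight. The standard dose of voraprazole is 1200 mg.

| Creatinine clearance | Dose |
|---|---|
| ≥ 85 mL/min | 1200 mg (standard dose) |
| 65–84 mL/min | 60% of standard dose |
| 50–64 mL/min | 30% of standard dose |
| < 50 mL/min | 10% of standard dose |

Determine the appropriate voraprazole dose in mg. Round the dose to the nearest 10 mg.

120 mg

CrCl = (140 − 60) × 91.7 / (72 × 2.8) × 0.85 = 7336.0 / 201.60 × 0.85 ≈ 30.9 mL/min
CrCl ≈ 31 mL/min → bracket < 50 mL/min.
10% of 1200 mg = 120 mg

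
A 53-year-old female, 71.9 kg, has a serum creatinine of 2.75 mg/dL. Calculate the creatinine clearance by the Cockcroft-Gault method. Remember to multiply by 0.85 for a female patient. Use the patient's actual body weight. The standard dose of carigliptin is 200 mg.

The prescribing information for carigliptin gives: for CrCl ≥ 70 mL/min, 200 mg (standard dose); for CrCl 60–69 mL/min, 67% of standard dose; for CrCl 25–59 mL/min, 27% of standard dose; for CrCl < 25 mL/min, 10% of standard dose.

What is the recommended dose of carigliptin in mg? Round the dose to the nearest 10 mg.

50 mg

CrCl = (140 − 53) × 71.9 / (72 × 2.75) × 0.85 = 6255.3 / 198.00 × 0.85 ≈ 26.9 mL/min
CrCl ≈ 27 mL/min → bracket 25–59 mL/min.
27% of 200 mg = 54 mg → 50 mg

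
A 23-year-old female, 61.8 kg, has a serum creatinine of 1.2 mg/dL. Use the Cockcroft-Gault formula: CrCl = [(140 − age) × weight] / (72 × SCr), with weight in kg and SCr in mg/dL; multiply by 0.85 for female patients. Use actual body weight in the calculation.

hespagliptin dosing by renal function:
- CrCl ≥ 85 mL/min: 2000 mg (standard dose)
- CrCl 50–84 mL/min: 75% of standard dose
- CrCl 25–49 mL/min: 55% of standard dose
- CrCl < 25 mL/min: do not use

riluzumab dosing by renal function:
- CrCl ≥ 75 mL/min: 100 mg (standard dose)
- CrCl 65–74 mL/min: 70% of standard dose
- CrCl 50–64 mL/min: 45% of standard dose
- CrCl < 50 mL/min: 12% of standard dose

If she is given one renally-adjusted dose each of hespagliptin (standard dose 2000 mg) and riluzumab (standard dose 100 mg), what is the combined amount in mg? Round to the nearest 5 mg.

1570 mg

CrCl = (140 − 23) × 61.8 / (72 × 1.2) × 0.85 = 7230.6 / 86.40 × 0.85 ≈ 71.1 mL/min
CrCl ≈ 71 mL/min.
hespagliptin: 50–84 mL/min → 75% of 2000 mg = 1500 mg.
riluzumab: 65–74 mL/min → 70% of 100 mg = 70 mg.
Total = 1500 + 70 = 1570 mg.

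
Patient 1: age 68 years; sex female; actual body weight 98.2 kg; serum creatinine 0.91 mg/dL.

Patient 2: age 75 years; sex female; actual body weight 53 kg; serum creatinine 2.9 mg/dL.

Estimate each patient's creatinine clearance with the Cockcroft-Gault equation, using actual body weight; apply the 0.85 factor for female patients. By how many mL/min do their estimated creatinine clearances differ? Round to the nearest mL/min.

78 mL/min

Patient 1: CrCl = (140 − 68) × 98.2 / (72 × 0.91) × 0.85 = 7070.4 / 65.52 × 0.85 ≈ 91.7 mL/min
Patient 2: CrCl = (140 − 75) × 53 / (72 × 2.9) × 0.85 = 3445.0 / 208.80 × 0.85 ≈ 14.0 mL/min
|91.7 − 14.0| = 77.7 mL/min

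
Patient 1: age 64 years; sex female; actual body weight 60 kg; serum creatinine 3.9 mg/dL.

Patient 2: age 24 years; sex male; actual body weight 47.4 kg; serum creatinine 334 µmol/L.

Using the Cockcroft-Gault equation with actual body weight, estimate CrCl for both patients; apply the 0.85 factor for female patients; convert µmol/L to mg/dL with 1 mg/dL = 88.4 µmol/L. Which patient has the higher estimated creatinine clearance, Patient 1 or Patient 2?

Patient 2

Patient 1: CrCl = (140 − 64) × 60 / (72 × 3.9) × 0.85 = 4560.0 / 280.80 × 0.85 ≈ 13.8 mL/min
Patient 2: SCr = 334 / 88.4 = 3.778 mg/dL
Patient 2: CrCl = (140 − 24) × 47.4 / (72 × 3.778) = 5498.4 / 272.02 ≈ 20.2 mL/min
13.8 vs 20.2 mL/min → Patient 2 is higher.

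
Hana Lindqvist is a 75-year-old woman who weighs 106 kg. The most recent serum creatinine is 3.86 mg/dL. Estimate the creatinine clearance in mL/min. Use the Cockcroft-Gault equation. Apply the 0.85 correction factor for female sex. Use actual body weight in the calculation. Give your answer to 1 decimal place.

21.1 mL/min

CrCl = (140 − 75) × 106 / (72 × 3.86) × 0.85 = 6890.0 / 277.92 × 0.85 ≈ 21.1 mL/min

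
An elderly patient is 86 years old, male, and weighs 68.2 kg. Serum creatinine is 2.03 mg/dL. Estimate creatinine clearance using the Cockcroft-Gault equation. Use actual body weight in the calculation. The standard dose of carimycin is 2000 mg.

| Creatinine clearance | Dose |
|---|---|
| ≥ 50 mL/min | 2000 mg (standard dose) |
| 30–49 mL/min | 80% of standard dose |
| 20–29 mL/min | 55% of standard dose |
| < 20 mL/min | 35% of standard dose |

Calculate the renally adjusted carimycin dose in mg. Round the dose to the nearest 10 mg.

CrCl = (140 − 86) × 68.2 / (72 × 2.03) = 3682.8 / 146.16 ≈ 25.2 mL/min
CrCl ≈ 25 mL/min → bracket 20–29 mL/min.
55% of 2000 mg = 1100 mg

1100 mg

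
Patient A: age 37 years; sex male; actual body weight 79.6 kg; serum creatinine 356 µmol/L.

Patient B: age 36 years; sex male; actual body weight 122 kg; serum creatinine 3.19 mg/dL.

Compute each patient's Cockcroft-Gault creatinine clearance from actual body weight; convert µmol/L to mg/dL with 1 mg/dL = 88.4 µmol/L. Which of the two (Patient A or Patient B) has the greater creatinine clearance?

Patient B

Patient A: SCr = 356 / 88.4 = 4.027 mg/dL
Patient A: CrCl = (140 − 37) × 79.6 / (72 × 4.027) = 8198.8 / 289.94 ≈ 28.3 mL/min
Patient B: CrCl = (140 − 36) × 122 / (72 × 3.19) = 12688.0 / 229.68 ≈ 55.2 mL/min
28.3 vs 55.2 mL/min → Patient B is higher.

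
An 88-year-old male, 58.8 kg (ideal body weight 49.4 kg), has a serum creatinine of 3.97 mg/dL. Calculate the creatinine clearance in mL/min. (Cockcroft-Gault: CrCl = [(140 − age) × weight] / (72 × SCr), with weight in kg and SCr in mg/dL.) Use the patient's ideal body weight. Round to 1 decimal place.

CrCl = (140 − 88) × 49.4 / (72 × 3.97) = 2568.8 / 285.84 ≈ 9.0 mL/min

9.0 mL/min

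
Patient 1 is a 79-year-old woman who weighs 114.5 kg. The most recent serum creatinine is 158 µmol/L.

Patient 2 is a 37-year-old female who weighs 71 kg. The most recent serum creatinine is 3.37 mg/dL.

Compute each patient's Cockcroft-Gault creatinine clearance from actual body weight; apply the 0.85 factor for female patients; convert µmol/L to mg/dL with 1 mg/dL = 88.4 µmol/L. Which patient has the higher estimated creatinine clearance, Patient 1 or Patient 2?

Patient 1

Patient 1: SCr = 158 / 88.4 = 1.787 mg/dL
Patient 1: CrCl = (140 − 79) × 114.5 / (72 × 1.787) × 0.85 = 6984.5 / 128.66 × 0.85 ≈ 46.1 mL/min
Patient 2: CrCl = (140 − 37) × 71 / (72 × 3.37) × 0.85 = 7313.0 / 242.64 × 0.85 ≈ 25.6 mL/min
46.1 vs 25.6 mL/min → Patient 1 is higher.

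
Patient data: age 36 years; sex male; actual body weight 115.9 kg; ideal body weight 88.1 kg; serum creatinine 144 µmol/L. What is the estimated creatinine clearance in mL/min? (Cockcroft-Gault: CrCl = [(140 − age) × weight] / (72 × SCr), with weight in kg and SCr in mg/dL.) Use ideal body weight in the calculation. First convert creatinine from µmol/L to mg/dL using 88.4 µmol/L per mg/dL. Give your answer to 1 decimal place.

78.1 mL/min

SCr = 144 / 88.4 = 1.629 mg/dL
CrCl = (140 − 36) × 88.1 / (72 × 1.629) = 9162.4 / 117.29 ≈ 78.1 mL/min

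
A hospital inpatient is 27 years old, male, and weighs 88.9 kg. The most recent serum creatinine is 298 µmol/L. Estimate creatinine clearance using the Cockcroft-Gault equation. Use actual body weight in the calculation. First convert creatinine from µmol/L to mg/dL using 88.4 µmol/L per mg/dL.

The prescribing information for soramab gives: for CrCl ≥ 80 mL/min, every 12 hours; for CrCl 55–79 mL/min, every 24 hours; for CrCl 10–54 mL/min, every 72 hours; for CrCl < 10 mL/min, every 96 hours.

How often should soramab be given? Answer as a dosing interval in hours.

every 72 hours

SCr = 298 / 88.4 = 3.371 mg/dL
CrCl = (140 − 27) × 88.9 / (72 × 3.371) = 10045.7 / 242.71 ≈ 41.4 mL/min
CrCl ≈ 41 mL/min → bracket 10–54 mL/min → every 72 hours.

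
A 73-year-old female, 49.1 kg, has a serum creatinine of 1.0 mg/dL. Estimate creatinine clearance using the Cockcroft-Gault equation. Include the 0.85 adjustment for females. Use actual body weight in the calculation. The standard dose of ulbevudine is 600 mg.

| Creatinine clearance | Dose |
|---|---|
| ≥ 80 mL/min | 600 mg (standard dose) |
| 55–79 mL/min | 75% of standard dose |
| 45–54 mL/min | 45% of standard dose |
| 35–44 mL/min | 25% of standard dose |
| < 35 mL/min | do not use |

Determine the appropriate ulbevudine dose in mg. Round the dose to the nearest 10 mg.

150 mg

CrCl = (140 − 73) × 49.1 / (72 × 1) × 0.85 = 3289.7 / 72.00 × 0.85 ≈ 38.8 mL/min
CrCl ≈ 39 mL/min → bracket 35–44 mL/min.
25% of 600 mg = 150 mg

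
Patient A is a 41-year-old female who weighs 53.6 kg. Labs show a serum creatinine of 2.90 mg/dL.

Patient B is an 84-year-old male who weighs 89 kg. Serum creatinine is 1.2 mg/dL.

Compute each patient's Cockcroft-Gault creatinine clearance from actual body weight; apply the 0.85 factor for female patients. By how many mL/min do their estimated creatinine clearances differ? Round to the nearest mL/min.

Patient A: CrCl = (140 − 41) × 53.6 / (72 × 2.9) × 0.85 = 5306.4 / 208.80 × 0.85 ≈ 21.6 mL/min
Patient B: CrCl = (140 − 84) × 89 / (72 × 1.2) = 4984.0 / 86.40 ≈ 57.7 mL/min
|21.6 − 57.7| = 36.1 mL/min

36 mL/min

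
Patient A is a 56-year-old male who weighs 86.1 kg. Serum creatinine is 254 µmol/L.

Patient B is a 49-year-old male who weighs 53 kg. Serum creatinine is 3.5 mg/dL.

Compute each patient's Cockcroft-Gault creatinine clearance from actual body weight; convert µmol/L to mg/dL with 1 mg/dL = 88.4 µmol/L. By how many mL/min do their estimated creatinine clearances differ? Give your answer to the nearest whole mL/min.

Patient A: SCr = 254 / 88.4 = 2.873 mg/dL
Patient A: CrCl = (140 − 56) × 86.1 / (72 × 2.873) = 7232.4 / 206.86 ≈ 35.0 mL/min
Patient B: CrCl = (140 − 49) × 53 / (72 × 3.5) = 4823.0 / 252.00 ≈ 19.1 mL/min
|35.0 − 19.1| = 15.9 mL/min

16 mL/min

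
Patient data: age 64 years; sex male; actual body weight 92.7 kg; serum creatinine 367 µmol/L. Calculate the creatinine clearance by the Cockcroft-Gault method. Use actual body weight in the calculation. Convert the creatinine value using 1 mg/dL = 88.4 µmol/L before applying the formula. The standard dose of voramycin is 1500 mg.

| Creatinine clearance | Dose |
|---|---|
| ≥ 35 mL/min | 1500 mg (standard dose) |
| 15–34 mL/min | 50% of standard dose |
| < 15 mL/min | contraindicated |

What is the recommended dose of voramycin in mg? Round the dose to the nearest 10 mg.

SCr = 367 / 88.4 = 4.152 mg/dL
CrCl = (140 − 64) × 92.7 / (72 × 4.152) = 7045.2 / 298.94 ≈ 23.6 mL/min
CrCl ≈ 24 mL/min → bracket 15–34 mL/min.
50% of 1500 mg = 750 mg

750 mg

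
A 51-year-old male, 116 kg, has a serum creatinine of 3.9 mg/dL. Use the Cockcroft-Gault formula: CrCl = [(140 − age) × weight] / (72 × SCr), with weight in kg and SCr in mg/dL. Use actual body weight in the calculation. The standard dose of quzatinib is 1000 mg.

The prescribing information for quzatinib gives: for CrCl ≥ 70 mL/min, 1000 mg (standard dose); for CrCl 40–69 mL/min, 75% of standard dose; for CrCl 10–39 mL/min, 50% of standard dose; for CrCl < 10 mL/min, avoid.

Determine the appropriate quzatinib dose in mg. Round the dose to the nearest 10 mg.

500 mg

CrCl = (140 − 51) × 116 / (72 × 3.9) = 10324.0 / 280.80 ≈ 36.8 mL/min
CrCl ≈ 37 mL/min → bracket 10–39 mL/min.
50% of 1000 mg = 500 mg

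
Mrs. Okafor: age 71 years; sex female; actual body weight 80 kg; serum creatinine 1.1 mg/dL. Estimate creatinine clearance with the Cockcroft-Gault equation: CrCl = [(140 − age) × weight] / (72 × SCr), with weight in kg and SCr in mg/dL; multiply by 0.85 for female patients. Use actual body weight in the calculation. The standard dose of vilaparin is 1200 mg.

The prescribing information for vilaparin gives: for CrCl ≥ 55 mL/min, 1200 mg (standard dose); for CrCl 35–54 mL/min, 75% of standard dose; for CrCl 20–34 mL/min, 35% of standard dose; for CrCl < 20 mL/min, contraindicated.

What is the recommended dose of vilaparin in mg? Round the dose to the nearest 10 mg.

CrCl = (140 − 71) × 80 / (72 × 1.1) × 0.85 = 5520.0 / 79.20 × 0.85 ≈ 59.2 mL/min
CrCl ≈ 59 mL/min → bracket ≥ 55 mL/min.
100% of 1200 mg = 1200 mg

1200 mg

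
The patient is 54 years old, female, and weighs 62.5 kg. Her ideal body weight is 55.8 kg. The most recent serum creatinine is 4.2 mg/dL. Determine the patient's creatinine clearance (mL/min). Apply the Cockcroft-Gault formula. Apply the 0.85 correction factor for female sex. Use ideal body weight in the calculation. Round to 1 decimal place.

13.5 mL/min

CrCl = (140 − 54) × 55.8 / (72 × 4.2) × 0.85 = 4798.8 / 302.40 × 0.85 ≈ 13.5 mL/min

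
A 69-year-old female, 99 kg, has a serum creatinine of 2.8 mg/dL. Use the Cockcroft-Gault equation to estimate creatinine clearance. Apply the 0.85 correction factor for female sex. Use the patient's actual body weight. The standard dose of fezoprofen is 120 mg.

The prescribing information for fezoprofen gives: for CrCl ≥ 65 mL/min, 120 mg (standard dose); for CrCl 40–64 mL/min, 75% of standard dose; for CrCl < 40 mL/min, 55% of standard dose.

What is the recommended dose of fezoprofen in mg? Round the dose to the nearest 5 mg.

CrCl = (140 − 69) × 99 / (72 × 2.8) × 0.85 = 7029.0 / 201.60 × 0.85 ≈ 29.6 mL/min
CrCl ≈ 30 mL/min → bracket < 40 mL/min.
55% of 120 mg = 66 mg → 65 mg

65 mg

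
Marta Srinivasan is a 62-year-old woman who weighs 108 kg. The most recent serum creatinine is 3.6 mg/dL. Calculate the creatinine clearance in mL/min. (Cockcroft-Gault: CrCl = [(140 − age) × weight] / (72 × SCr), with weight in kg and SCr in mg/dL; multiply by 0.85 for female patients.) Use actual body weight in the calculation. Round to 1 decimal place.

27.6 mL/min

CrCl = (140 − 62) × 108 / (72 × 3.6) × 0.85 = 8424.0 / 259.20 × 0.85 ≈ 27.6 mL/min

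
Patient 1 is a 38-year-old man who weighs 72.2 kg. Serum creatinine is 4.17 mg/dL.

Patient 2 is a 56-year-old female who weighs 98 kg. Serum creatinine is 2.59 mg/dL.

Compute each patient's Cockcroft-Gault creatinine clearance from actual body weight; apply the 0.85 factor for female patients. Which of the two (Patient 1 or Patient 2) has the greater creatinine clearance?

Patient 1: CrCl = (140 − 38) × 72.2 / (72 × 4.17) = 7364.4 / 300.24 ≈ 24.5 mL/min
Patient 2: CrCl = (140 − 56) × 98 / (72 × 2.59) × 0.85 = 8232.0 / 186.48 × 0.85 ≈ 37.5 mL/min
24.5 vs 37.5 mL/min → Patient 2 is higher.

Patient 2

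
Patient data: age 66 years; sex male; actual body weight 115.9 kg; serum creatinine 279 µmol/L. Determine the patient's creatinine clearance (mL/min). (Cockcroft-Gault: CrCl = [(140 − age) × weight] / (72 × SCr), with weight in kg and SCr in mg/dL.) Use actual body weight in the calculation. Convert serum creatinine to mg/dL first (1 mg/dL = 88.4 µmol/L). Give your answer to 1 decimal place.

SCr = 279 / 88.4 = 3.156 mg/dL
CrCl = (140 − 66) × 115.9 / (72 × 3.156) = 8576.6 / 227.23 ≈ 37.7 mL/min

37.7 mL/min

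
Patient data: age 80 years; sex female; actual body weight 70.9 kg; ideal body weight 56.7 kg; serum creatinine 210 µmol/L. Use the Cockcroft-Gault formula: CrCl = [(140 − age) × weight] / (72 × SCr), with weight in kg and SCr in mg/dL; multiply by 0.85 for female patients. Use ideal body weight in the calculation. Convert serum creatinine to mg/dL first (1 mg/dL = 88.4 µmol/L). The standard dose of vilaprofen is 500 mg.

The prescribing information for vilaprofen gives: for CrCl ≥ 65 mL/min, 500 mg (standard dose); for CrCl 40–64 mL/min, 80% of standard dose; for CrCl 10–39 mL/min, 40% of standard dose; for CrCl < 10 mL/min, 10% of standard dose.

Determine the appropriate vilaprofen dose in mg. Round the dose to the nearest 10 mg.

200 mg

SCr = 210 / 88.4 = 2.376 mg/dL
CrCl = (140 − 80) × 56.7 / (72 × 2.376) × 0.85 = 3402.0 / 171.07 × 0.85 ≈ 16.9 mL/min
CrCl ≈ 17 mL/min → bracket 10–39 mL/min.
40% of 500 mg = 200 mg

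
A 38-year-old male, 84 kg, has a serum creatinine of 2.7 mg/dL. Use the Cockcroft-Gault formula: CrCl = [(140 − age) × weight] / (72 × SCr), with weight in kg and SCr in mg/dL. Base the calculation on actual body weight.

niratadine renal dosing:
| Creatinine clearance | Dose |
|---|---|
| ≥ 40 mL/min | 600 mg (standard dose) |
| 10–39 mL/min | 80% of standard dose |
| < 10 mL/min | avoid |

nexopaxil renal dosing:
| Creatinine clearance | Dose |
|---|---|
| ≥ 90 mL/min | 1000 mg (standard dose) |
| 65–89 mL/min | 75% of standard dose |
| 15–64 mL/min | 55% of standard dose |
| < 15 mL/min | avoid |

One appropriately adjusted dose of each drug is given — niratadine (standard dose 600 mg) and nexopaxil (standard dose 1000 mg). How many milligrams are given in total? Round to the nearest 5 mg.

CrCl = (140 − 38) × 84 / (72 × 2.7) = 8568.0 / 194.40 ≈ 44.1 mL/min
CrCl ≈ 44 mL/min.
niratadine: ≥ 40 mL/min → 100% of 600 mg = 600 mg.
nexopaxil: 15–64 mL/min → 55% of 1000 mg = 550 mg.
Total = 600 + 550 = 1150 mg.

1150 mg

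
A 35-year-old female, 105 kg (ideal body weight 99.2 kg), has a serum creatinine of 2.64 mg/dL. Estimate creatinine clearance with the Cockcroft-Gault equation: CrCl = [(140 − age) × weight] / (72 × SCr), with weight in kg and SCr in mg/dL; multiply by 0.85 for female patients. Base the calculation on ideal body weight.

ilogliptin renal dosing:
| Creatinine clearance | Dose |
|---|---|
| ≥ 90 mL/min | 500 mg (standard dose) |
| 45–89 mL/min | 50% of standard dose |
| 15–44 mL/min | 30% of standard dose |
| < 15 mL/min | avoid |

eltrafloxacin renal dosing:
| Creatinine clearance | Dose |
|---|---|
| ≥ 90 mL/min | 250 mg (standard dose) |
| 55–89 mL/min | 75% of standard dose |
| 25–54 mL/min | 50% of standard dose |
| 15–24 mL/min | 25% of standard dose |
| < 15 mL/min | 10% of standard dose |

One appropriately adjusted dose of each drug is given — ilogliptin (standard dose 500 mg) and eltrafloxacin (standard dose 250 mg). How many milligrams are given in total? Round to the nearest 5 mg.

CrCl = (140 − 35) × 99.2 / (72 × 2.64) × 0.85 = 10416.0 / 190.08 × 0.85 ≈ 46.6 mL/min
CrCl ≈ 47 mL/min.
ilogliptin: 45–89 mL/min → 50% of 500 mg = 250 mg.
eltrafloxacin: 25–54 mL/min → 50% of 250 mg = 125 mg.
Total = 250 + 125 = 375 mg.

375 mg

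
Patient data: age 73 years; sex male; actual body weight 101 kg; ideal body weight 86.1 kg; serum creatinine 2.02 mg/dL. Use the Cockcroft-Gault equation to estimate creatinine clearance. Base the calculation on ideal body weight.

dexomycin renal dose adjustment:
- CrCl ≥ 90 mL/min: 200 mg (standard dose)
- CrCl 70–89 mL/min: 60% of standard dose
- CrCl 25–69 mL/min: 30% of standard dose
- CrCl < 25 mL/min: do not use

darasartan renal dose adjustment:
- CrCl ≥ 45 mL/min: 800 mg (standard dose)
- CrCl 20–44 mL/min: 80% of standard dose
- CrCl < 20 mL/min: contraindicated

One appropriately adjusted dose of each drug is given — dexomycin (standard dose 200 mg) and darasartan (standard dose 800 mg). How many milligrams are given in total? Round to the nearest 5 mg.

700 mg

CrCl = (140 − 73) × 86.1 / (72 × 2.02) = 5768.7 / 145.44 ≈ 39.7 mL/min
CrCl ≈ 40 mL/min.
dexomycin: 25–69 mL/min → 30% of 200 mg = 60 mg.
darasartan: 20–44 mL/min → 80% of 800 mg = 640 mg.
Total = 60 + 640 = 700 mg.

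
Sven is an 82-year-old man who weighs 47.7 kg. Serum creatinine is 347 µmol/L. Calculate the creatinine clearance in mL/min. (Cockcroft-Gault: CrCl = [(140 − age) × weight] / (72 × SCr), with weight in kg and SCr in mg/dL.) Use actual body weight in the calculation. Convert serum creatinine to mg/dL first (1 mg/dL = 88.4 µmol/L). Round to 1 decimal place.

9.8 mL/min

SCr = 347 / 88.4 = 3.925 mg/dL
CrCl = (140 − 82) × 47.7 / (72 × 3.925) = 2766.6 / 282.60 ≈ 9.8 mL/min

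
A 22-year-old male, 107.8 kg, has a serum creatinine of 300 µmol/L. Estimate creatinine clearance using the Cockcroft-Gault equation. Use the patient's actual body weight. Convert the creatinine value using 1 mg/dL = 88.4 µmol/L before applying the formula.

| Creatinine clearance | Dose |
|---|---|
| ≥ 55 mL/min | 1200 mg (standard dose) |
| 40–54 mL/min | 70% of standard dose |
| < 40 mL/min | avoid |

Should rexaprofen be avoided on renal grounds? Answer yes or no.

no

SCr = 300 / 88.4 = 3.394 mg/dL
CrCl = (140 − 22) × 107.8 / (72 × 3.394) = 12720.4 / 244.37 ≈ 52.1 mL/min
CrCl ≈ 52 mL/min, which is ≥ 40 mL/min.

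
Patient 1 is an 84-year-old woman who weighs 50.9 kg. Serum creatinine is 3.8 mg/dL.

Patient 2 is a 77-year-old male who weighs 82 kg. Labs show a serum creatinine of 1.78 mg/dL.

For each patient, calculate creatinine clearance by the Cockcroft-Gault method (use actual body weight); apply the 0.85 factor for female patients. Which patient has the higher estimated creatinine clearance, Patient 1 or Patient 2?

Patient 1: CrCl = (140 − 84) × 50.9 / (72 × 3.8) × 0.85 = 2850.4 / 273.60 × 0.85 ≈ 8.9 mL/min
Patient 2: CrCl = (140 − 77) × 82 / (72 × 1.78) = 5166.0 / 128.16 ≈ 40.3 mL/min
8.9 vs 40.3 mL/min → Patient 2 is higher.

Patient 2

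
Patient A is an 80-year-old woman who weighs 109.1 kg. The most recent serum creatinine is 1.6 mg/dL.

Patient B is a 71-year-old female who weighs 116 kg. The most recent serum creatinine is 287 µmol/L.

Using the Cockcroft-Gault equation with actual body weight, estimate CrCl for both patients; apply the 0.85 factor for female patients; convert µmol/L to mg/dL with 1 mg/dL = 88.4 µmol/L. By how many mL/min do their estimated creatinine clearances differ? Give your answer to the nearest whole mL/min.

Patient A: CrCl = (140 − 80) × 109.1 / (72 × 1.6) × 0.85 = 6546.0 / 115.20 × 0.85 ≈ 48.3 mL/min
Patient B: SCr = 287 / 88.4 = 3.247 mg/dL
Patient B: CrCl = (140 − 71) × 116 / (72 × 3.247) × 0.85 = 8004.0 / 233.78 × 0.85 ≈ 29.1 mL/min
|48.3 − 29.1| = 19.2 mL/min

19 mL/min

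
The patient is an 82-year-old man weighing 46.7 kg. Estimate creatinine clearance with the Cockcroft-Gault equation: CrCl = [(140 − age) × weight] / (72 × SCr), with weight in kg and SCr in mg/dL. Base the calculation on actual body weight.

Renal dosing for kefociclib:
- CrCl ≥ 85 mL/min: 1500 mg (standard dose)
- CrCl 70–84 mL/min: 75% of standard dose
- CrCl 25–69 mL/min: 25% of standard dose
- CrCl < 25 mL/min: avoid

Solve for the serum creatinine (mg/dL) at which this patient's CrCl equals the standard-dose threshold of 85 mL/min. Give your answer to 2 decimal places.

Standard dose requires CrCl ≥ 85 mL/min.
Set (140 − 82) × 46.7 / (72 × SCr) = 85
SCr = (140 − 82) × 46.7 / (72 × 85) = 0.443 mg/dL

0.44 mg/dL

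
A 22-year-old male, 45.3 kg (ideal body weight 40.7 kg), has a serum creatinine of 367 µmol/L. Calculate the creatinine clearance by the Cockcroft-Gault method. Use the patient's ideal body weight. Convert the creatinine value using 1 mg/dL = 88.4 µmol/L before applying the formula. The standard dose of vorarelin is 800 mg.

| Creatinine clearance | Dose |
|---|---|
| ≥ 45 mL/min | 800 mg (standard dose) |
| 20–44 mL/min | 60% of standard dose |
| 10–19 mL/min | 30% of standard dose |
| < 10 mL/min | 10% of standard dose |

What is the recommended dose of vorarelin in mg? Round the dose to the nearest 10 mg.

SCr = 367 / 88.4 = 4.152 mg/dL
CrCl = (140 − 22) × 40.7 / (72 × 4.152) = 4802.6 / 298.94 ≈ 16.1 mL/min
CrCl ≈ 16 mL/min → bracket 10–19 mL/min.
30% of 800 mg = 240 mg

240 mg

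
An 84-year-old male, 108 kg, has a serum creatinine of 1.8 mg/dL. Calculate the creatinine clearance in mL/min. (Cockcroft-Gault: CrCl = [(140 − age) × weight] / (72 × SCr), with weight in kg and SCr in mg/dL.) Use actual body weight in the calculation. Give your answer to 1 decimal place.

CrCl = (140 − 84) × 108 / (72 × 1.8) = 6048.0 / 129.60 ≈ 46.7 mL/min

46.7 mL/min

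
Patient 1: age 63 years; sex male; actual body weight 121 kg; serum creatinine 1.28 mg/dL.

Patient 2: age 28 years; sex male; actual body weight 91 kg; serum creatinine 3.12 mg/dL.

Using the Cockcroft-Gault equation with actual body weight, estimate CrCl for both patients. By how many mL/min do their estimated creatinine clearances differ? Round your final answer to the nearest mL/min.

Patient 1: CrCl = (140 − 63) × 121 / (72 × 1.28) = 9317.0 / 92.16 ≈ 101.1 mL/min
Patient 2: CrCl = (140 − 28) × 91 / (72 × 3.12) = 10192.0 / 224.64 ≈ 45.4 mL/min
|101.1 − 45.4| = 55.7 mL/min

56 mL/min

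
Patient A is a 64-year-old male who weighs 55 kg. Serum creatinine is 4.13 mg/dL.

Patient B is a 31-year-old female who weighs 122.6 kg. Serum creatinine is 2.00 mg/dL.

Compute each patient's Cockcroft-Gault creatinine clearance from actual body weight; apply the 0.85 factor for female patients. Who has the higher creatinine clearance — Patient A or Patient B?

Patient B

Patient A: CrCl = (140 − 64) × 55 / (72 × 4.13) = 4180.0 / 297.36 ≈ 14.1 mL/min
Patient B: CrCl = (140 − 31) × 122.6 / (72 × 2) × 0.85 = 13363.4 / 144.00 × 0.85 ≈ 78.9 mL/min
14.1 vs 78.9 mL/min → Patient B is higher.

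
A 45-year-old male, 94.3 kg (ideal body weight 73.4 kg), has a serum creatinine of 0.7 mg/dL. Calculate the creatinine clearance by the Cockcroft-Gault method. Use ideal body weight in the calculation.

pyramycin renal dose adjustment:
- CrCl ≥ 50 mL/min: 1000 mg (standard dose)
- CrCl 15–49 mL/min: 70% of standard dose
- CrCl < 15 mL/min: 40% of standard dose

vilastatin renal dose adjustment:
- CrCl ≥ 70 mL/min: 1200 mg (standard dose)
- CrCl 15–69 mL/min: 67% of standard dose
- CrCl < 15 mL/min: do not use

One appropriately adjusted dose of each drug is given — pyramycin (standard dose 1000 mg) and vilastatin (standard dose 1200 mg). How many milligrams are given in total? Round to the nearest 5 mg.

CrCl = (140 − 45) × 73.4 / (72 × 0.7) = 6973.0 / 50.40 ≈ 138.4 mL/min
CrCl ≈ 138 mL/min.
pyramycin: ≥ 50 mL/min → 100% of 1000 mg = 1000 mg.
vilastatin: ≥ 70 mL/min → 100% of 1200 mg = 1200 mg.
Total = 1000 + 1200 = 2200 mg.

2200 mg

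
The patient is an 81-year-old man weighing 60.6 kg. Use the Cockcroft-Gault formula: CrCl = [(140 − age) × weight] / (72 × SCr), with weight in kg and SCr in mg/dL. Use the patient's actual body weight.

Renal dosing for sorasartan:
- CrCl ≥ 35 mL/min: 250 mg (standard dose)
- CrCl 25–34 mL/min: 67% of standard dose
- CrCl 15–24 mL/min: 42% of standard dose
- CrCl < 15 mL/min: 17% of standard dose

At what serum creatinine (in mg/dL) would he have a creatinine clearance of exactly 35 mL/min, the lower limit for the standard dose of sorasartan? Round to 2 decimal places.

Standard dose requires CrCl ≥ 35 mL/min.
Set (140 − 81) × 60.6 / (72 × SCr) = 35
SCr = (140 − 81) × 60.6 / (72 × 35) = 1.419 mg/dL

1.42 mg/dL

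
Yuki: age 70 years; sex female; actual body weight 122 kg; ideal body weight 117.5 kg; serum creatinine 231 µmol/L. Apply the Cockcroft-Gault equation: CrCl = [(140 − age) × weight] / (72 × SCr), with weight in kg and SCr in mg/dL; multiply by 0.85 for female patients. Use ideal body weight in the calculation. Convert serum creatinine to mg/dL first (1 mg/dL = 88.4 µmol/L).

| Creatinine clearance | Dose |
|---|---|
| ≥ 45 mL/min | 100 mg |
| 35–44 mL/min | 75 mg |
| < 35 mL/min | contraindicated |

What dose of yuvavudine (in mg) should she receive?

75 mg

SCr = 231 / 88.4 = 2.613 mg/dL
CrCl = (140 − 70) × 117.5 / (72 × 2.613) × 0.85 = 8225.0 / 188.14 × 0.85 ≈ 37.2 mL/min
CrCl ≈ 37 mL/min → bracket 35–44 mL/min.
Dose for this bracket: 75 mg.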